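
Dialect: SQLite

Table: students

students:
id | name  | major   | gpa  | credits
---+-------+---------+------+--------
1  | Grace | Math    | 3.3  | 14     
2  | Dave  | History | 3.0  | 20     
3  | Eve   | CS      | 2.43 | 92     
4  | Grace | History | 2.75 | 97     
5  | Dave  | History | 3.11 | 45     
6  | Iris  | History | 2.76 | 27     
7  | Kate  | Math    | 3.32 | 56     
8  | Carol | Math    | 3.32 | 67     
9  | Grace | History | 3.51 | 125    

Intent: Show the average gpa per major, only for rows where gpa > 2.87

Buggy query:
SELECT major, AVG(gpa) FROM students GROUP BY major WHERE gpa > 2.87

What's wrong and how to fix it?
Bug: Row-level WHERE must come before GROUP BY in the clause order

Fix: Move the WHERE clause before GROUP BY

Corrected query:
SELECT major, AVG(gpa) FROM students WHERE gpa > 2.87 GROUP BY major

Result:
major   | AVG(gpa)
--------+---------
History | 3.206667
Math    | 3.313333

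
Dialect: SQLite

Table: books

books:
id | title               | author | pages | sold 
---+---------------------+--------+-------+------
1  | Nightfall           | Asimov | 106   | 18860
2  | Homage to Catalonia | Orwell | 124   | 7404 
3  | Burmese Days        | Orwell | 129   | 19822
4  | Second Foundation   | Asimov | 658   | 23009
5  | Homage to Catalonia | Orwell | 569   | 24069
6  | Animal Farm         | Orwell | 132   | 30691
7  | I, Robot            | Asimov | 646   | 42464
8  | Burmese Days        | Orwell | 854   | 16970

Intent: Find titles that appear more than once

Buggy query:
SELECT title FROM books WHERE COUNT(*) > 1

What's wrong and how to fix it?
Bug: WHERE can't reference COUNT(*); aggregates are computed after WHERE

Fix: GROUP BY title, then filter groups with HAVING COUNT(*) > 1

Corrected query:
SELECT title FROM books GROUP BY title HAVING COUNT(*) > 1

Result:
title              
-------------------
Burmese Days       
Homage to Catalonia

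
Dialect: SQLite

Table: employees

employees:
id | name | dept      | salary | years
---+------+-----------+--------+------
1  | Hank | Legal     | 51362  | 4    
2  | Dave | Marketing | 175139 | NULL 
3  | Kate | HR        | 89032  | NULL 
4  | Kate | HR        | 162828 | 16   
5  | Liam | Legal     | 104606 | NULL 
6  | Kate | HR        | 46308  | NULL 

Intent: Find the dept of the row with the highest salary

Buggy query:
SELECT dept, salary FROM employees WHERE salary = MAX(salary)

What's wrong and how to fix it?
Bug: WHERE is evaluated per row; an aggregate over the whole table isn't defined there

Fix: Use a subquery: WHERE salary = (SELECT MAX(salary) FROM employees)

Corrected query:
SELECT dept, salary FROM employees WHERE salary = (SELECT MAX(salary) FROM employees)

Result:
dept      | salary
----------+-------
Marketing | 175139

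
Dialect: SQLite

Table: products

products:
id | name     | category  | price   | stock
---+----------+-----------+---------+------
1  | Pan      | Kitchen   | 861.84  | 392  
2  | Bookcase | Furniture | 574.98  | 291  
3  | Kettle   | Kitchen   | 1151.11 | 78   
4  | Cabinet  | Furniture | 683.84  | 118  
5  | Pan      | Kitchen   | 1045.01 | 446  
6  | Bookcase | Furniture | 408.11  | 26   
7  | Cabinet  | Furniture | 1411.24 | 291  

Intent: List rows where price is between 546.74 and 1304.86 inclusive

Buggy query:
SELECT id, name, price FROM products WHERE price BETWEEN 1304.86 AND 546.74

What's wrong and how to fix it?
Bug: BETWEEN expects the lower bound first; with 1304.86 AND 546.74 the range is empty

Fix: Swap the bounds so the smaller value comes first

Corrected query:
SELECT id, name, price FROM products WHERE price BETWEEN 546.74 AND 1304.86

Result:
id | name     | price  
---+----------+--------
1  | Pan      | 861.84 
2  | Bookcase | 574.98 
3  | Kettle   | 1151.11
4  | Cabinet  | 683.84 
5  | Pan      | 1045.01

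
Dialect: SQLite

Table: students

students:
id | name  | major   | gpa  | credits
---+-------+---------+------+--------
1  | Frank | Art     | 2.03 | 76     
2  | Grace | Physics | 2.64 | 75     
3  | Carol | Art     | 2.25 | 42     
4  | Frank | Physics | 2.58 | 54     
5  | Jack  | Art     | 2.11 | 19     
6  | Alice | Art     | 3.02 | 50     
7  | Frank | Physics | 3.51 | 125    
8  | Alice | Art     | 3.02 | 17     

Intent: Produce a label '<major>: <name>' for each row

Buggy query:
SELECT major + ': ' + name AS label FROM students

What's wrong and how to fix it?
Bug: '+' is numeric addition; on text columns SQLite converts them to 0 instead of concatenating

Fix: Use the || operator for string concatenation

Corrected query:
SELECT major || ': ' || name AS label FROM students

Result:
label         
--------------
Art: Frank    
Physics: Grace
Art: Carol    
Physics: Frank
Art: Jack     
Art: Alice    
Physics: Frank
Art: Alice    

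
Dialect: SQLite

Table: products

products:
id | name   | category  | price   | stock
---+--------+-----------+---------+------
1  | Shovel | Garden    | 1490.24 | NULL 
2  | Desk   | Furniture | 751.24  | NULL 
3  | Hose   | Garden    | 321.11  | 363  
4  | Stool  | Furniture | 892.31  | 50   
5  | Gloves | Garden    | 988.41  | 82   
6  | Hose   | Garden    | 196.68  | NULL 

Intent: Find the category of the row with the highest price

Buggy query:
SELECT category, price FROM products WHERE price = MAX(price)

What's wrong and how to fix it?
Bug: MAX(price) is an aggregate and cannot be used directly in WHERE

Fix: Use a subquery: WHERE price = (SELECT MAX(price) FROM products)

Corrected query:
SELECT category, price FROM products WHERE price = (SELECT MAX(price) FROM products)

Result:
category | price  
---------+--------
Garden   | 1490.24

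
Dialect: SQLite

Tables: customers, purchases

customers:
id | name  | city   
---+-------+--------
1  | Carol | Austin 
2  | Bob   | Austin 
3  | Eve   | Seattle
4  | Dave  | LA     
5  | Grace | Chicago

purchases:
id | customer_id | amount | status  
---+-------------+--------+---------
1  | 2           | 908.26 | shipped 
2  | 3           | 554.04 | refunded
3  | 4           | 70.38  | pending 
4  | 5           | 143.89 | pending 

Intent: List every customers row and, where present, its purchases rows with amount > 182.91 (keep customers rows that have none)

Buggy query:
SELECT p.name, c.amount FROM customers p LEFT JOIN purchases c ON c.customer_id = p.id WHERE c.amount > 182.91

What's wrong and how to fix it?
Bug: A WHERE condition on the right-hand table after LEFT JOIN drops unmatched parents

Fix: Move the right-table condition into the ON clause so unmatched parents are kept

Corrected query:
SELECT p.name, c.amount FROM customers p LEFT JOIN purchases c ON c.customer_id = p.id AND c.amount > 182.91

Result:
name  | amount
------+-------
Carol | NULL  
Bob   | 908.26
Eve   | 554.04
Dave  | NULL  
Grace | NULL  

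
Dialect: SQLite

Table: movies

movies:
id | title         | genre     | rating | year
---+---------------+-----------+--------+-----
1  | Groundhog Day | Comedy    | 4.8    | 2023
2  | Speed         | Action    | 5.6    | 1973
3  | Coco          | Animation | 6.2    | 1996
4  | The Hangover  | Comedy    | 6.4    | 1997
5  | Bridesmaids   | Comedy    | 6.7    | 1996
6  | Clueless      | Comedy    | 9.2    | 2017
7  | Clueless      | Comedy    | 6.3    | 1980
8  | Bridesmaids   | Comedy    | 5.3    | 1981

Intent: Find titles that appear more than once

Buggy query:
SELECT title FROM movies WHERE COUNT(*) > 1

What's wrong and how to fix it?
Bug: COUNT(*) is an aggregate and cannot be used in WHERE

Fix: GROUP BY title, then filter groups with HAVING COUNT(*) > 1

Corrected query:
SELECT title FROM movies GROUP BY title HAVING COUNT(*) > 1

Result:
title      
-----------
Bridesmaids
Clueless   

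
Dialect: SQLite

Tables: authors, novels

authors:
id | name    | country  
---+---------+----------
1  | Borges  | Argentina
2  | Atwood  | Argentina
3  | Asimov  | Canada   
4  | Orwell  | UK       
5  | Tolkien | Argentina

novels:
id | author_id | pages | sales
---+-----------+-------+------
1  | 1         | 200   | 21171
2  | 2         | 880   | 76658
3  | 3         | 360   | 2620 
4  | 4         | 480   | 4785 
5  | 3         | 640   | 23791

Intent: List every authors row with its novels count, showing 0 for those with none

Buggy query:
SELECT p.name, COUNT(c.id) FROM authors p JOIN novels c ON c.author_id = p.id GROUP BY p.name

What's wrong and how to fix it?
Bug: INNER JOIN drops authors rows that have no matching novels rows

Fix: Switch to LEFT JOIN to retain unmatched parent rows

Corrected query:
SELECT p.name, COUNT(c.id) FROM authors p LEFT JOIN novels c ON c.author_id = p.id GROUP BY p.name

Result:
name    | COUNT(c.id)
--------+------------
Asimov  | 2          
Atwood  | 1          
Borges  | 1          
Orwell  | 1          
Tolkien | 0          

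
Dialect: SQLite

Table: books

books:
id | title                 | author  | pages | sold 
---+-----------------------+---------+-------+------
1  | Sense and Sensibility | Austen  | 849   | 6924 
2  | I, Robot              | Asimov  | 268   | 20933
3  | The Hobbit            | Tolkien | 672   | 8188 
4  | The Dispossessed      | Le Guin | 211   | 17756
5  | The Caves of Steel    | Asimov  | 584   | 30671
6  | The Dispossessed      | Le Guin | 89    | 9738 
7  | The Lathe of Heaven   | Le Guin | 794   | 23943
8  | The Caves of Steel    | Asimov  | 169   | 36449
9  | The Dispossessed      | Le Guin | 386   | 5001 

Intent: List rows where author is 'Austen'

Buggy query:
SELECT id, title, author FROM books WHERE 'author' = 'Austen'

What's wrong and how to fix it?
Bug: 'author' in single quotes is a string literal, not the column; the comparison is literal-vs-literal and never true

Fix: Reference the column as author without single quotes

Corrected query:
SELECT id, title, author FROM books WHERE author = 'Austen'

Result:
id | title                 | author
---+-----------------------+-------
1  | Sense and Sensibility | Austen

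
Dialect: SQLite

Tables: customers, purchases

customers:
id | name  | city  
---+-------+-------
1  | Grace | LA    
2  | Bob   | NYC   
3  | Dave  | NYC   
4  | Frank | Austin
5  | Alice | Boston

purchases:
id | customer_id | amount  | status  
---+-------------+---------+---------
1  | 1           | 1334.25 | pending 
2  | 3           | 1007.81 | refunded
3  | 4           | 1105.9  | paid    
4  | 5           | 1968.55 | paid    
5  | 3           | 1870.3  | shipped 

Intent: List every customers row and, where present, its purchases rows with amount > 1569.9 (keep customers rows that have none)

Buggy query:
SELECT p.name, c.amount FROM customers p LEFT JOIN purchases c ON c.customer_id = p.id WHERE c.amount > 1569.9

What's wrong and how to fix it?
Bug: Filtering c.amount in WHERE discards the NULL rows produced by LEFT JOIN, turning it into an inner join

Fix: Move the right-table condition into the ON clause so unmatched parents are kept

Corrected query:
SELECT p.name, c.amount FROM customers p LEFT JOIN purchases c ON c.customer_id = p.id AND c.amount > 1569.9

Result:
name  | amount 
------+--------
Grace | NULL   
Bob   | NULL   
Dave  | 1870.3 
Frank | NULL   
Alice | 1968.55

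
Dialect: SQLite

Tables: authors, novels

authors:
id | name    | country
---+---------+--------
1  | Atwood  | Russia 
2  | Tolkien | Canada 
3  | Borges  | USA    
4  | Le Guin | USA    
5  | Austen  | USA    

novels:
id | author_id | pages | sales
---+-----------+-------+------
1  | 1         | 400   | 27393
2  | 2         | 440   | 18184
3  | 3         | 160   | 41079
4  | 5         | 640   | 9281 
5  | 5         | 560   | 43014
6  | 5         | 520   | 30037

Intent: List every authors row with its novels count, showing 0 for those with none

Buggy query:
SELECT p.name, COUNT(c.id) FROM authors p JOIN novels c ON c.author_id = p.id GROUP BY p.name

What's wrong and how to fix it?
Bug: An inner join excludes parents with zero children

Fix: Switch to LEFT JOIN to retain unmatched parent rows

Corrected query:
SELECT p.name, COUNT(c.id) FROM authors p LEFT JOIN novels c ON c.author_id = p.id GROUP BY p.name

Result:
name    | COUNT(c.id)
--------+------------
Atwood  | 1          
Austen  | 3          
Borges  | 1          
Le Guin | 0          
Tolkien | 1          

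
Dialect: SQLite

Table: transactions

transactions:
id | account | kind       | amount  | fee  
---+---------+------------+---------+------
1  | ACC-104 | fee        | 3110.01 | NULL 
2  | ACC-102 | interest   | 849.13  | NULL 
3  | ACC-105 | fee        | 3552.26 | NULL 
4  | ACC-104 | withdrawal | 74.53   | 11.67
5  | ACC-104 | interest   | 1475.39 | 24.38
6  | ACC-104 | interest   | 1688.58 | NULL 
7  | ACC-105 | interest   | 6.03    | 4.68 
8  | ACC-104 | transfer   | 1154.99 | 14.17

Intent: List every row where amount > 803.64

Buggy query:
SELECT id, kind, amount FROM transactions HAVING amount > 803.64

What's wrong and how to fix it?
Bug: This is a non-aggregate query (no GROUP BY, no aggregates), so in SQLite the HAVING clause is invalid here; a row-level condition belongs in WHERE

Fix: Use WHERE for row-level filtering

Corrected query:
SELECT id, kind, amount FROM transactions WHERE amount > 803.64

Result:
id | kind     | amount 
---+----------+--------
1  | fee      | 3110.01
2  | interest | 849.13 
3  | fee      | 3552.26
5  | interest | 1475.39
6  | interest | 1688.58
8  | transfer | 1154.99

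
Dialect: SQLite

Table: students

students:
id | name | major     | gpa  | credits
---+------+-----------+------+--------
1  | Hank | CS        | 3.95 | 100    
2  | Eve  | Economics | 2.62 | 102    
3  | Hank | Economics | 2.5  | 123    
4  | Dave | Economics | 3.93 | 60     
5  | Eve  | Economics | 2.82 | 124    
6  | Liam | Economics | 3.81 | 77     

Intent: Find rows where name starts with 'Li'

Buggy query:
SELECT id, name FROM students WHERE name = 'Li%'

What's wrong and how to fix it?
Bug: '=' compares the literal string including the % character; pattern matching needs LIKE

Fix: Use LIKE for wildcard pattern matching

Corrected query:
SELECT id, name FROM students WHERE name LIKE 'Li%'

Result:
id | name
---+-----
6  | Liam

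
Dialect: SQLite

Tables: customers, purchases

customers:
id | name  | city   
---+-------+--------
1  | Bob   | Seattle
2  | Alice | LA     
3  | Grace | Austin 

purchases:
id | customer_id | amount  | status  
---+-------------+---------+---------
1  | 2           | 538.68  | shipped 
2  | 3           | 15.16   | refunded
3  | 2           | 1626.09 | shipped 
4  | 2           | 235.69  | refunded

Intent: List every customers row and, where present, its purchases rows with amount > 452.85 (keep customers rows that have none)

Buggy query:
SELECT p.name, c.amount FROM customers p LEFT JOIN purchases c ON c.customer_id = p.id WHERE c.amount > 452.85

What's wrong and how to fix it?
Bug: Filtering c.amount in WHERE discards the NULL rows produced by LEFT JOIN, turning it into an inner join

Fix: Put 'c.amount > 452.85' in the JOIN's ON clause instead of WHERE

Corrected query:
SELECT p.name, c.amount FROM customers p LEFT JOIN purchases c ON c.customer_id = p.id AND c.amount > 452.85

Result:
name  | amount 
------+--------
Bob   | NULL   
Alice | 538.68 
Alice | 1626.09
Grace | NULL   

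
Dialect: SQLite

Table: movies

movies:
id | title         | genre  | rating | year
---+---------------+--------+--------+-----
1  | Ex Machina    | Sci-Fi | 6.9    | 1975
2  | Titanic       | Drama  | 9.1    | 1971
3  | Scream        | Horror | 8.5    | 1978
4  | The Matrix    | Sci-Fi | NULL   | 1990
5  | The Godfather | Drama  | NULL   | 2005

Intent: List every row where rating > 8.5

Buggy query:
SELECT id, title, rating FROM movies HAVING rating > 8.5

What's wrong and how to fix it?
Bug: HAVING filters the output of aggregation, but this query has no GROUP BY and no aggregate functions, so SQLite rejects it (HAVING clause on a non-aggregate query); the condition here is per row

Fix: Use WHERE for row-level filtering

Corrected query:
SELECT id, title, rating FROM movies WHERE rating > 8.5

Result:
id | title   | rating
---+---------+-------
2  | Titanic | 9.1   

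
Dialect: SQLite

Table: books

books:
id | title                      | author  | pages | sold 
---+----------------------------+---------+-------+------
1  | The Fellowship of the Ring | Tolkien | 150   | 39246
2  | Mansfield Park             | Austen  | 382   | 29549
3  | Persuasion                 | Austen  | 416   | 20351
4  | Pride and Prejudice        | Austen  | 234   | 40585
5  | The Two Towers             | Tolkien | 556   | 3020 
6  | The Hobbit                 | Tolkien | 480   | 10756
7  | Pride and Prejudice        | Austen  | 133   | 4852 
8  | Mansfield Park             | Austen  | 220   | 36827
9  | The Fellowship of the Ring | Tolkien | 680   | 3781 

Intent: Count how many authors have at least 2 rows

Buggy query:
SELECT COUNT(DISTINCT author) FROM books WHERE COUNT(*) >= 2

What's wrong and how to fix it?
Bug: COUNT(*) cannot appear in WHERE; the per-group count doesn't exist yet

Fix: Use a subquery that GROUPs and filters with HAVING, then count its rows

Corrected query:
SELECT COUNT(*) FROM (SELECT author FROM books GROUP BY author HAVING COUNT(*) >= 2)

Result:
COUNT(*)
--------
2       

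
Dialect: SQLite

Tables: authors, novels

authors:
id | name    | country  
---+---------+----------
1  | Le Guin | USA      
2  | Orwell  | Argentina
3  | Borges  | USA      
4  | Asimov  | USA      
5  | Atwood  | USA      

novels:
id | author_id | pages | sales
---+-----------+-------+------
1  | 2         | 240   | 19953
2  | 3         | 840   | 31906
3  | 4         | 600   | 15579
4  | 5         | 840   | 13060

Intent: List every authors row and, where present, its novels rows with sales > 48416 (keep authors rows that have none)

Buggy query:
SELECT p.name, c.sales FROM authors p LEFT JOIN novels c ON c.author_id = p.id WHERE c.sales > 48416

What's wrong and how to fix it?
Bug: Filtering c.sales in WHERE discards the NULL rows produced by LEFT JOIN, turning it into an inner join

Fix: Move the right-table condition into the ON clause so unmatched parents are kept

Corrected query:
SELECT p.name, c.sales FROM authors p LEFT JOIN novels c ON c.author_id = p.id AND c.sales > 48416

Result:
name    | sales
--------+------
Le Guin | NULL 
Orwell  | NULL 
Borges  | NULL 
Asimov  | NULL 
Atwood  | NULL 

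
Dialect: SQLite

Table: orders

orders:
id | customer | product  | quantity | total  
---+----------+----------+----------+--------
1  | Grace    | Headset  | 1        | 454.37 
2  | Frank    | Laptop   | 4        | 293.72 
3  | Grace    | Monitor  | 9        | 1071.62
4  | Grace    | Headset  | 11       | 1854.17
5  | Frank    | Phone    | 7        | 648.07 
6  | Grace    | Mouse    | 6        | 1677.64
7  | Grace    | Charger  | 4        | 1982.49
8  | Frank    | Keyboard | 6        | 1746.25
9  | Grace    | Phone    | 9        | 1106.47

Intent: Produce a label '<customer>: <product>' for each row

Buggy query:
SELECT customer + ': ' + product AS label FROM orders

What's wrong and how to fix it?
Bug: '+' is numeric addition; on text columns SQLite converts them to 0 instead of concatenating

Fix: Use the || operator for string concatenation

Corrected query:
SELECT customer || ': ' || product AS label FROM orders

Result:
label          
---------------
Grace: Headset 
Frank: Laptop  
Grace: Monitor 
Grace: Headset 
Frank: Phone   
Grace: Mouse   
Grace: Charger 
Frank: Keyboard
Grace: Phone   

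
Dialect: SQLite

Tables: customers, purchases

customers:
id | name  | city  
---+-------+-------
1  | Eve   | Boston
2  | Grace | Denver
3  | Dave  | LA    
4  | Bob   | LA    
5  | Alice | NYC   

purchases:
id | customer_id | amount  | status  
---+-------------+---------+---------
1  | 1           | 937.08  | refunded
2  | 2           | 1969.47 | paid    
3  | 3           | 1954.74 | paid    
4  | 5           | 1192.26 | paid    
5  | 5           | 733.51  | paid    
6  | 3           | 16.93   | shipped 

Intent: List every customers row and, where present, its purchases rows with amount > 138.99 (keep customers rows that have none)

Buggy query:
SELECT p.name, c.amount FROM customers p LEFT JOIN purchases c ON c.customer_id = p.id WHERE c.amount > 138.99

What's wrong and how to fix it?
Bug: A WHERE condition on the right-hand table after LEFT JOIN drops unmatched parents

Fix: Move the right-table condition into the ON clause so unmatched parents are kept

Corrected query:
SELECT p.name, c.amount FROM customers p LEFT JOIN purchases c ON c.customer_id = p.id AND c.amount > 138.99

Result:
name  | amount 
------+--------
Eve   | 937.08 
Grace | 1969.47
Dave  | 1954.74
Bob   | NULL   
Alice | 733.51 
Alice | 1192.26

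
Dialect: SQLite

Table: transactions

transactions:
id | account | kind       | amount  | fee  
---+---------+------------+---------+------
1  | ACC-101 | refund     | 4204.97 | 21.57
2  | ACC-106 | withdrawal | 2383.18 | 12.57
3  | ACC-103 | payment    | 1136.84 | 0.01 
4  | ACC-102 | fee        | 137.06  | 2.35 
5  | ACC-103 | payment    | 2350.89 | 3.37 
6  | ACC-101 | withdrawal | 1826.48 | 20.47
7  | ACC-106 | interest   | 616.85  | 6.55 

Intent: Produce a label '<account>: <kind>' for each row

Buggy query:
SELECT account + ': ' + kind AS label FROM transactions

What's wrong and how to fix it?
Bug: SQLite uses || for string concatenation; + coerces text to numbers (yielding 0)

Fix: Replace + with || to concatenate text

Corrected query:
SELECT account || ': ' || kind AS label FROM transactions

Result:
label              
-------------------
ACC-101: refund    
ACC-106: withdrawal
ACC-103: payment   
ACC-102: fee       
ACC-103: payment   
ACC-101: withdrawal
ACC-106: interest  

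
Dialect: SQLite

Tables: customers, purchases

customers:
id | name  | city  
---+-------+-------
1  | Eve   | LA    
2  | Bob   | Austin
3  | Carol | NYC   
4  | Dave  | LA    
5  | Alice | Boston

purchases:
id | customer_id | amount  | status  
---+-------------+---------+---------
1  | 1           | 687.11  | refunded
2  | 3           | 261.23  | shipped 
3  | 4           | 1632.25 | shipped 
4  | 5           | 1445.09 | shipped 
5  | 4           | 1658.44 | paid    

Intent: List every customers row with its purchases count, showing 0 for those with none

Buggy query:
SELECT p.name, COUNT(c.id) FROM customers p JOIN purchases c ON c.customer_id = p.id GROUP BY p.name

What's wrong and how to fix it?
Bug: INNER JOIN drops customers rows that have no matching purchases rows

Fix: Use LEFT JOIN so parents without children still appear (COUNT(c.id) gives 0)

Corrected query:
SELECT p.name, COUNT(c.id) FROM customers p LEFT JOIN purchases c ON c.customer_id = p.id GROUP BY p.name

Result:
name  | COUNT(c.id)
------+------------
Alice | 1          
Bob   | 0          
Carol | 1          
Dave  | 2          
Eve   | 1          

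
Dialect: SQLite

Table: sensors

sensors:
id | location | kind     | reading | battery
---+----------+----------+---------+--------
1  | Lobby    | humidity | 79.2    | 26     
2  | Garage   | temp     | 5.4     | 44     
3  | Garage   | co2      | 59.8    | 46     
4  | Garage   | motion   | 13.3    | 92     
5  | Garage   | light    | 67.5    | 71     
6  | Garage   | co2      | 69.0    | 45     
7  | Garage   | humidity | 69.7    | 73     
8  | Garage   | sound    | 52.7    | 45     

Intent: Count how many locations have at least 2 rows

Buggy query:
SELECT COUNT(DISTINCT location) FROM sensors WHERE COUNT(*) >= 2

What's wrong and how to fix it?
Bug: WHERE filters individual rows, not groups, so a group-level COUNT is invalid there

Fix: Group first with HAVING COUNT(*) >= 2, then COUNT the resulting groups

Corrected query:
SELECT COUNT(*) FROM (SELECT location FROM sensors GROUP BY location HAVING COUNT(*) >= 2)

Result:
COUNT(*)
--------
1       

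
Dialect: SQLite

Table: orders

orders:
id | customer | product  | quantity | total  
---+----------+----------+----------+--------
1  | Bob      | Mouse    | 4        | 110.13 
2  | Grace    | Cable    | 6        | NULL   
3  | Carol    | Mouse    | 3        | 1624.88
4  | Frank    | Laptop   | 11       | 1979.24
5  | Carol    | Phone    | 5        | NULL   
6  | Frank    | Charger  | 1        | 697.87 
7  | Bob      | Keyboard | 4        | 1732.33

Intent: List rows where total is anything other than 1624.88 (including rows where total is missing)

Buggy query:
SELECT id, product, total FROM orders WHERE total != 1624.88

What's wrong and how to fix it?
Bug: 'total != 1624.88' is unknown when total is NULL, so NULL rows are silently excluded

Fix: Handle NULL separately with IS NULL alongside the inequality

Corrected query:
SELECT id, product, total FROM orders WHERE total != 1624.88 OR total IS NULL

Result:
id | product  | total  
---+----------+--------
1  | Mouse    | 110.13 
2  | Cable    | NULL   
4  | Laptop   | 1979.24
5  | Phone    | NULL   
6  | Charger  | 697.87 
7  | Keyboard | 1732.33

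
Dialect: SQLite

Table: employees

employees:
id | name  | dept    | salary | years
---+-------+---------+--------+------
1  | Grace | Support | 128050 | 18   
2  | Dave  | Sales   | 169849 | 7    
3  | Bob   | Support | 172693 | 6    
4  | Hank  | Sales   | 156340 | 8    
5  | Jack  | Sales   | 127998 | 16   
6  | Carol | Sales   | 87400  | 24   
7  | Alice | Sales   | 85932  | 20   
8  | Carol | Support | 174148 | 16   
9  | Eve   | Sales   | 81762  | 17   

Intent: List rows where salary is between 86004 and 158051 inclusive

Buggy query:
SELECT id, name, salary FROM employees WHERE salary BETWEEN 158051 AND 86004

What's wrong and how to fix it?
Bug: BETWEEN expects the lower bound first; with 158051 AND 86004 the range is empty

Fix: Swap the bounds so the smaller value comes first

Corrected query:
SELECT id, name, salary FROM employees WHERE salary BETWEEN 86004 AND 158051

Result:
id | name  | salary
---+-------+-------
1  | Grace | 128050
4  | Hank  | 156340
5  | Jack  | 127998
6  | Carol | 87400 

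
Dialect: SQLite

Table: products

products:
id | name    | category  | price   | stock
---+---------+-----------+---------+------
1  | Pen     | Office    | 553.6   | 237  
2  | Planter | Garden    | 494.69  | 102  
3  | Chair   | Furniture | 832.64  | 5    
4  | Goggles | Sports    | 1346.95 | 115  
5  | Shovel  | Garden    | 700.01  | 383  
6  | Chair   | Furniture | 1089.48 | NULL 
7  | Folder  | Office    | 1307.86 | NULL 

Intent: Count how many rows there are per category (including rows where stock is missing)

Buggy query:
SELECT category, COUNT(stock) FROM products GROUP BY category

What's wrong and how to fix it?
Bug: COUNT(column) counts non-NULL values only; rows with NULL stock aren't counted

Fix: Replace COUNT(stock) with COUNT(*)

Corrected query:
SELECT category, COUNT(*) FROM products GROUP BY category

Result:
category  | COUNT(*)
----------+---------
Furniture | 2       
Garden    | 2       
Office    | 2       
Sports    | 1       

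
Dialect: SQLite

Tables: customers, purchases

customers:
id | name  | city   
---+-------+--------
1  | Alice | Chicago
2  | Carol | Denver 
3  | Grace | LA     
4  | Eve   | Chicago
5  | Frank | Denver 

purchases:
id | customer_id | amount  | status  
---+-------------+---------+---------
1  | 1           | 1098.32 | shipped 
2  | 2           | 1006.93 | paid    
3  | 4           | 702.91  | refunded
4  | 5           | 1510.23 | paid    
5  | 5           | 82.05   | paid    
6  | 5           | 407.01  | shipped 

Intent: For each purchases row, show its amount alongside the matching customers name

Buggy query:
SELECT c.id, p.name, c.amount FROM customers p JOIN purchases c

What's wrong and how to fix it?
Bug: JOIN with no ON clause produces a cartesian product; every purchases row pairs with every customers row

Fix: Add ON c.customer_id = p.id to the JOIN

Corrected query:
SELECT c.id, p.name, c.amount FROM customers p JOIN purchases c ON c.customer_id = p.id

Result:
id | name  | amount 
---+-------+--------
1  | Alice | 1098.32
2  | Carol | 1006.93
3  | Eve   | 702.91 
4  | Frank | 1510.23
5  | Frank | 82.05  
6  | Frank | 407.01 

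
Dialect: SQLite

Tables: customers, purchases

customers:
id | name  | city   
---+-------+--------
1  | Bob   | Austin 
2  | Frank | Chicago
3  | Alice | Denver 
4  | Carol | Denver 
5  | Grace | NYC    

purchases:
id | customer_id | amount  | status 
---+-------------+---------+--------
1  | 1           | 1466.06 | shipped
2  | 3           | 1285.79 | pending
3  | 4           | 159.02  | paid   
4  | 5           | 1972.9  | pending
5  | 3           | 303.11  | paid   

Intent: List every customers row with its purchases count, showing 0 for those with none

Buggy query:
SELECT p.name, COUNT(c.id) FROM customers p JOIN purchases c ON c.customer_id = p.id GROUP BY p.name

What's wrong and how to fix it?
Bug: An inner join excludes parents with zero children

Fix: Switch to LEFT JOIN to retain unmatched parent rows

Corrected query:
SELECT p.name, COUNT(c.id) FROM customers p LEFT JOIN purchases c ON c.customer_id = p.id GROUP BY p.name

Result:
name  | COUNT(c.id)
------+------------
Alice | 2          
Bob   | 1          
Carol | 1          
Frank | 0          
Grace | 1          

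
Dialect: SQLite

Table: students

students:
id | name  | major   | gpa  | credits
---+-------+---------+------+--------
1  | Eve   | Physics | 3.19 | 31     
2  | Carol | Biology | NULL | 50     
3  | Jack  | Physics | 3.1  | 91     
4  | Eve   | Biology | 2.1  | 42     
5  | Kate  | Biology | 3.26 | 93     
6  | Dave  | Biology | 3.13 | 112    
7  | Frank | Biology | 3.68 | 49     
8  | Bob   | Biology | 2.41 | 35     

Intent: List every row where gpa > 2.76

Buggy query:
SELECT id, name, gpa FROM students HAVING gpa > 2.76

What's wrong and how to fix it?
Bug: This is a non-aggregate query (no GROUP BY, no aggregates), so in SQLite the HAVING clause is invalid here; a row-level condition belongs in WHERE

Fix: Replace HAVING with WHERE since the condition applies to individual rows

Corrected query:
SELECT id, name, gpa FROM students WHERE gpa > 2.76

Result:
id | name  | gpa 
---+-------+-----
1  | Eve   | 3.19
3  | Jack  | 3.1 
5  | Kate  | 3.26
6  | Dave  | 3.13
7  | Frank | 3.68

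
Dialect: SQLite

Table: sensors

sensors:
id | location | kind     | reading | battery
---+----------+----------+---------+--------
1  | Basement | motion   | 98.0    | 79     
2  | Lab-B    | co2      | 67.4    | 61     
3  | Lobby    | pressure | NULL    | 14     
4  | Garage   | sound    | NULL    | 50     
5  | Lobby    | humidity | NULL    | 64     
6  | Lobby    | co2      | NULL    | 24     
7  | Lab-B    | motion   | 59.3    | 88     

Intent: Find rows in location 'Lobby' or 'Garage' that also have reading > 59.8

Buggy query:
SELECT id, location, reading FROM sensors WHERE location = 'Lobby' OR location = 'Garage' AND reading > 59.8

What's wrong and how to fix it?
Bug: AND binds tighter than OR, so this parses as location = 'Lobby' OR (location = 'Garage' AND reading > 59.8)

Fix: Group the OR with parentheses (or use IN), then AND the threshold

Corrected query:
SELECT id, location, reading FROM sensors WHERE (location = 'Lobby' OR location = 'Garage') AND reading > 59.8

Result:
(no rows)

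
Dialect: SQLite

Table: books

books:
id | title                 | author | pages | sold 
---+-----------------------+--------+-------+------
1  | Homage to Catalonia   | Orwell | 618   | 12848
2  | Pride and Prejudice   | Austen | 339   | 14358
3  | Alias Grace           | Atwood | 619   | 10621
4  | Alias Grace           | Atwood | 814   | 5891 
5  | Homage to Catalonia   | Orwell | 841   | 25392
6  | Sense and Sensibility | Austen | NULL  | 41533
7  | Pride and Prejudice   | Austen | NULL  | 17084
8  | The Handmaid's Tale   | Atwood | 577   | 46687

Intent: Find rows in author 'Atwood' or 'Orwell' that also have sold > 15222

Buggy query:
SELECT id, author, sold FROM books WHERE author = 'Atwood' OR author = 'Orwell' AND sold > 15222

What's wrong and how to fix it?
Bug: Without parentheses, AND is evaluated before OR, so the sold filter only applies to the 'Orwell' branch

Fix: Add parentheses around the OR so the AND applies to both alternatives

Corrected query:
SELECT id, author, sold FROM books WHERE (author = 'Atwood' OR author = 'Orwell') AND sold > 15222

Result:
id | author | sold 
---+--------+------
5  | Orwell | 25392
8  | Atwood | 46687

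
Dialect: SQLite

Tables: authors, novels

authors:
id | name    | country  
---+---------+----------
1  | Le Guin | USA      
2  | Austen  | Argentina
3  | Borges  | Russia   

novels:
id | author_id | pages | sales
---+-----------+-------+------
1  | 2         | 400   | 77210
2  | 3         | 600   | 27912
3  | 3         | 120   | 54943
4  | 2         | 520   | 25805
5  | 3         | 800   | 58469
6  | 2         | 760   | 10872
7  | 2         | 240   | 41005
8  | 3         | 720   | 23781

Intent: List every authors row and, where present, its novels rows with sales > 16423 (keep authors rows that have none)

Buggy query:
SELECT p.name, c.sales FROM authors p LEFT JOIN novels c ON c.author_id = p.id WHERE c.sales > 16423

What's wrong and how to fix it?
Bug: A WHERE condition on the right-hand table after LEFT JOIN drops unmatched parents

Fix: Move the right-table condition into the ON clause so unmatched parents are kept

Corrected query:
SELECT p.name, c.sales FROM authors p LEFT JOIN novels c ON c.author_id = p.id AND c.sales > 16423

Result:
name    | sales
--------+------
Le Guin | NULL 
Austen  | 25805
Austen  | 41005
Austen  | 77210
Borges  | 23781
Borges  | 27912
Borges  | 54943
Borges  | 58469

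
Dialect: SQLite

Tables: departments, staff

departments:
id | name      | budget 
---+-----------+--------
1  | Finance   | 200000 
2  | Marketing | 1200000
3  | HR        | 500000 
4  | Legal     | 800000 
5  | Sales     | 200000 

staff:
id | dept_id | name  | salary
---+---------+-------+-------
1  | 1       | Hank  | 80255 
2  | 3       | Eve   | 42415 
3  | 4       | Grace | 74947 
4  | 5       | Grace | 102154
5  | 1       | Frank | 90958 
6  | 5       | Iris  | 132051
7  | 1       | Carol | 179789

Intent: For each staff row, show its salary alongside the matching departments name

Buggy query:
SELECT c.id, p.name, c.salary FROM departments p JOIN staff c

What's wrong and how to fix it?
Bug: JOIN with no ON clause produces a cartesian product; every staff row pairs with every departments row

Fix: Add ON c.dept_id = p.id to the JOIN

Corrected query:
SELECT c.id, p.name, c.salary FROM departments p JOIN staff c ON c.dept_id = p.id

Result:
id | name    | salary
---+---------+-------
1  | Finance | 80255 
2  | HR      | 42415 
3  | Legal   | 74947 
4  | Sales   | 102154
5  | Finance | 90958 
6  | Sales   | 132051
7  | Finance | 179789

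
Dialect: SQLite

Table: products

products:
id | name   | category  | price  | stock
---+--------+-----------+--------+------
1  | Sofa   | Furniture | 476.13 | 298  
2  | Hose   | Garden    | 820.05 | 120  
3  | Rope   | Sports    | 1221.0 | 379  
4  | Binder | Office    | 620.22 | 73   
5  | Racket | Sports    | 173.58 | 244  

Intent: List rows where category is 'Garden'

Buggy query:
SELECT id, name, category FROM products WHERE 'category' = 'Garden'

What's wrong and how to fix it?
Bug: Single quotes denote string literals in SQL; the column name is being compared as a constant string

Fix: Reference the column as category without single quotes

Corrected query:
SELECT id, name, category FROM products WHERE category = 'Garden'

Result:
id | name | category
---+------+---------
2  | Hose | Garden  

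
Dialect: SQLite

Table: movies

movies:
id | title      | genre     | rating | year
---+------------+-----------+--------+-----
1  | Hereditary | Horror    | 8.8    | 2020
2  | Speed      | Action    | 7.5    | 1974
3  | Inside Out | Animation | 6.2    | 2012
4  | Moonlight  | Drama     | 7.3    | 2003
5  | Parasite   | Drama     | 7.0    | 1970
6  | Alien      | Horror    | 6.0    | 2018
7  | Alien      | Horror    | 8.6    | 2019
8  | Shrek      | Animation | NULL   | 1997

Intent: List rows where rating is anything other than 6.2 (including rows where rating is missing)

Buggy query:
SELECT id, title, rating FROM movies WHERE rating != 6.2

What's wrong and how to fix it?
Bug: 'rating != 6.2' is unknown when rating is NULL, so NULL rows are silently excluded

Fix: Handle NULL separately with IS NULL alongside the inequality

Corrected query:
SELECT id, title, rating FROM movies WHERE rating != 6.2 OR rating IS NULL

Result:
id | title      | rating
---+------------+-------
1  | Hereditary | 8.8   
2  | Speed      | 7.5   
4  | Moonlight  | 7.3   
5  | Parasite   | 7     
6  | Alien      | 6     
7  | Alien      | 8.6   
8  | Shrek      | NULL  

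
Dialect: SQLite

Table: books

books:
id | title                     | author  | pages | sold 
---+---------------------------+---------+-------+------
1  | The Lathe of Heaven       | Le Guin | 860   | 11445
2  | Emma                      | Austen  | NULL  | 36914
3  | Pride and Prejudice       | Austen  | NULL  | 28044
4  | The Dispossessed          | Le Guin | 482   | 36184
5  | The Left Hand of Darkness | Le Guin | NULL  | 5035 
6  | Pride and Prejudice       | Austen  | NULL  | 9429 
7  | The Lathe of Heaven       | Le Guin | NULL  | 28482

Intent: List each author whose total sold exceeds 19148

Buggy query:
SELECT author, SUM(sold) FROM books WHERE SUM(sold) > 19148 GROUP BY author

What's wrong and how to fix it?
Bug: SUM(sold) is an aggregate, but WHERE filters rows before aggregation

Fix: Use HAVING (which filters groups after aggregation) instead of WHERE

Corrected query:
SELECT author, SUM(sold) FROM books GROUP BY author HAVING SUM(sold) > 19148

Result:
author  | SUM(sold)
--------+----------
Austen  | 74387    
Le Guin | 81146    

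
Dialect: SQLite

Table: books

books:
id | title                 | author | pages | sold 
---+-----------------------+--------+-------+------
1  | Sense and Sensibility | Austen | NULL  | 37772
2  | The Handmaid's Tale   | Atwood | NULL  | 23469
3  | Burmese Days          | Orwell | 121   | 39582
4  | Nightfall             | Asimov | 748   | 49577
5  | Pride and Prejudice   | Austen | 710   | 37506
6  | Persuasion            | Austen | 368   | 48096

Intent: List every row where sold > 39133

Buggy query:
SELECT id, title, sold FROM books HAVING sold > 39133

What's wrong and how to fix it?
Bug: HAVING filters the output of aggregation, but this query has no GROUP BY and no aggregate functions, so SQLite rejects it (HAVING clause on a non-aggregate query); the condition here is per row

Fix: Use WHERE for row-level filtering

Corrected query:
SELECT id, title, sold FROM books WHERE sold > 39133

Result:
id | title        | sold 
---+--------------+------
3  | Burmese Days | 39582
4  | Nightfall    | 49577
6  | Persuasion   | 48096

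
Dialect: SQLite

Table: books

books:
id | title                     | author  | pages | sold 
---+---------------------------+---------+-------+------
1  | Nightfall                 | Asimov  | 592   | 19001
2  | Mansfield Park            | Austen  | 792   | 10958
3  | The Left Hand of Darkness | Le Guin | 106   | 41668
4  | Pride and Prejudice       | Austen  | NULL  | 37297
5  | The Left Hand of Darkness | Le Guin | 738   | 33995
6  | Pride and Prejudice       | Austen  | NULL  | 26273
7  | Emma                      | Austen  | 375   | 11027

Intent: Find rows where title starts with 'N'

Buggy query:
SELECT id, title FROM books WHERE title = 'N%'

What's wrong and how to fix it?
Bug: '=' compares the literal string including the % character; pattern matching needs LIKE

Fix: Use LIKE for wildcard pattern matching

Corrected query:
SELECT id, title FROM books WHERE title LIKE 'N%'

Result:
id | title    
---+----------
1  | Nightfall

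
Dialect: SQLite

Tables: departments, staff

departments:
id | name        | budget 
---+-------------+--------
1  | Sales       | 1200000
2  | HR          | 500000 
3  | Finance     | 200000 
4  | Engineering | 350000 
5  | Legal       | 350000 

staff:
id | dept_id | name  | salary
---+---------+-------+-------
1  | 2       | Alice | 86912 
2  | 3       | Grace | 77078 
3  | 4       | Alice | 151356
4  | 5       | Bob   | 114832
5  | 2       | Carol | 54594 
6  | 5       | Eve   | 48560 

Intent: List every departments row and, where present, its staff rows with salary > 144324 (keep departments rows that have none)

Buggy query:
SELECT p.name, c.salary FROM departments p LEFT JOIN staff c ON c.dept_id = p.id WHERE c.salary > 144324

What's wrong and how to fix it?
Bug: Filtering c.salary in WHERE discards the NULL rows produced by LEFT JOIN, turning it into an inner join

Fix: Put 'c.salary > 144324' in the JOIN's ON clause instead of WHERE

Corrected query:
SELECT p.name, c.salary FROM departments p LEFT JOIN staff c ON c.dept_id = p.id AND c.salary > 144324

Result:
name        | salary
------------+-------
Sales       | NULL  
HR          | NULL  
Finance     | NULL  
Engineering | 151356
Legal       | NULL  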